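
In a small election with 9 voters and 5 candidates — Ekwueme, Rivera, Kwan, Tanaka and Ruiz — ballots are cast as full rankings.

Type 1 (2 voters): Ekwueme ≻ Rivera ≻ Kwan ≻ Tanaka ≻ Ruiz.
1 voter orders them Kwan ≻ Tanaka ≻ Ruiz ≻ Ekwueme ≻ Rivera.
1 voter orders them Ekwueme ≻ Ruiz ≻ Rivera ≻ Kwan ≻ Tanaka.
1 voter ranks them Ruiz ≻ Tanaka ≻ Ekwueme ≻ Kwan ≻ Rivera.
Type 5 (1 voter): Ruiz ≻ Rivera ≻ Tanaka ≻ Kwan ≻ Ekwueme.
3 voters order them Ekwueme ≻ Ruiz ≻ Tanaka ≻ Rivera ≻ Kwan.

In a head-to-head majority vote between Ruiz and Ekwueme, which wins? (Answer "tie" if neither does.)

Ballots ranking Ruiz above Ekwueme: 1 + 1 + 1 = 3.
Ballots ranking Ekwueme above Ruiz: 9 − 3 = 6.
Ekwueme wins the head-to-head 6–3.

Ekwueme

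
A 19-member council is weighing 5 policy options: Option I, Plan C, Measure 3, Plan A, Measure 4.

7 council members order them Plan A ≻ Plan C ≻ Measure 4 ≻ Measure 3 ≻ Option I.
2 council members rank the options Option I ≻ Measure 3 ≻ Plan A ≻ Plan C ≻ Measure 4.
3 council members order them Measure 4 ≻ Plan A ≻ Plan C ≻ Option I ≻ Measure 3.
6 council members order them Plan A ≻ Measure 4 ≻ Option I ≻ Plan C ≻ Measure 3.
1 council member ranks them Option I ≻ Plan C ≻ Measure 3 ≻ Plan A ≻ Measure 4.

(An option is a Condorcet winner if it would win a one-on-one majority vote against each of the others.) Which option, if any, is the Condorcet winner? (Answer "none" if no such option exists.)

Plan A

Head-to-head results (19 council members):
Option I vs Plan C: Option I is ranked higher on 2+6+1 = 9 ballots, Plan C on 10. Plan C wins 10–9.
Option I vs Measure 3: 2+3+6+1 = 12 for Option I, 7 for Measure 3 — Option I by 12–7.
Option I vs Plan A: 3 to 16, Plan A.
Option I vs Measure 4: Option I is ranked higher on 2+1 = 3 ballots, Measure 4 on 16. Measure 4 wins 16–3.
Plan C vs Measure 3: Plan C is ranked higher on 7+3+6+1 = 17 ballots, Measure 3 on 2. Plan C wins 17–2.
Plan C vs Plan A: 1 for Plan C, 18 for Plan A — Plan A by 18–1.
Plan C vs Measure 4: Plan C is ranked higher on 7+2+1 = 10 ballots, Measure 4 on 9. Plan C wins 10–9.
Measure 3 vs Plan A: Measure 3 is ranked higher on 2+1 = 3 ballots, Plan A on 16. Plan A wins 16–3.
Measure 3 vs Measure 4: 3 to 16, Measure 4.
Plan A vs Measure 4: 7+2+6+1 = 16 for Plan A, 3 for Measure 4 — Plan A by 16–3.
Plan A wins every pairwise contest, so Plan A is the Condorcet winner.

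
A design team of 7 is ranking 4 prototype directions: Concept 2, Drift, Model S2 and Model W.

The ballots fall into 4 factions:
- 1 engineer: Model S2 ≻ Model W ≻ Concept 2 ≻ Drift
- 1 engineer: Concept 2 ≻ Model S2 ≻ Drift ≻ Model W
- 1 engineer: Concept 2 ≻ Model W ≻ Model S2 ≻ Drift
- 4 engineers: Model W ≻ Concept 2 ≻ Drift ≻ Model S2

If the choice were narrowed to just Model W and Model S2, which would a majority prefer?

Model W

Ballots ranking Model W above Model S2: 1 + 4 = 5.
Ballots ranking Model S2 above Model W: 7 − 5 = 2.
Model W wins the head-to-head 5–2.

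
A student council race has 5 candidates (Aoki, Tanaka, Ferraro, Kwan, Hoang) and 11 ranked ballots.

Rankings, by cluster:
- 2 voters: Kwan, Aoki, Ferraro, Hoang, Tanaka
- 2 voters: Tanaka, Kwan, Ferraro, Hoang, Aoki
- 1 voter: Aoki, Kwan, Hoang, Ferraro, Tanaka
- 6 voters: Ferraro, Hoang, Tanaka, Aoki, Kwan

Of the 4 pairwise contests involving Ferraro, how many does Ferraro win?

4

Ferraro against each rival (11 voters):
Ferraro vs Aoki: Ferraro wins 8–3.
Ferraro vs Tanaka: Ferraro, 9–2.
Ferraro vs Kwan: 6 for Ferraro, 5 for Kwan — Ferraro by 6–5.
Ferraro vs Hoang: 10 to 1, Ferraro.
Ferraro beats Aoki, Tanaka, Kwan, Hoang — 4 pairwise wins.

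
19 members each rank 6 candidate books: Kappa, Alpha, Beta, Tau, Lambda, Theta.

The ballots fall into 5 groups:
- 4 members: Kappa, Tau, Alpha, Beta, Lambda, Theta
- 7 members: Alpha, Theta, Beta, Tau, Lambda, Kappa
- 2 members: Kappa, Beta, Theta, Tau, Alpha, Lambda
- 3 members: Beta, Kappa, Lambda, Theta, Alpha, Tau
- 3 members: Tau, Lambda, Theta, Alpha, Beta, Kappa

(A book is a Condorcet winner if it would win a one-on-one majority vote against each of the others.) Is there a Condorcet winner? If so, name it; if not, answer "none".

Alpha

Pairwise majorities:
Kappa vs Alpha: Alpha wins 10–9.
Kappa–Beta: Beta 13–6.
Kappa vs Tau: Tau wins 10–9.
Kappa–Lambda: Lambda 10–9.
Kappa–Theta: Theta 10–9.
Alpha–Beta: Alpha 14–5.
Alpha–Tau: Alpha 10–9.
Alpha vs Lambda: Alpha wins 13–6.
Alpha–Theta: Alpha 11–8.
Beta vs Tau: Beta, 12–7.
Beta–Lambda: Beta 16–3.
Beta vs Theta: Theta wins 10–9.
Tau–Lambda: Tau 16–3.
Tau–Theta: Theta 12–7.
Lambda vs Theta: Lambda, 10–9.
Only Alpha has no losses; Alpha is the Condorcet winner.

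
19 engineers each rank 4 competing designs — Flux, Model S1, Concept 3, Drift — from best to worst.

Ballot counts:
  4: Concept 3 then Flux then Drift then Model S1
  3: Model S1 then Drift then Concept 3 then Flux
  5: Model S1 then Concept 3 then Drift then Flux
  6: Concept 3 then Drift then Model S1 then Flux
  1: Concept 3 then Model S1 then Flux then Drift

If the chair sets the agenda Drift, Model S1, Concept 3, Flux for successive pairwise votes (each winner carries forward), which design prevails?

Round 1: Drift vs Model S1 — 10–9, Drift advances.
Round 2: Drift vs Concept 3 — 3–16, Concept 3 advances.
Round 3: Concept 3 vs Flux — 19–0, Concept 3 advances.
The agenda winner is Concept 3.

Concept 3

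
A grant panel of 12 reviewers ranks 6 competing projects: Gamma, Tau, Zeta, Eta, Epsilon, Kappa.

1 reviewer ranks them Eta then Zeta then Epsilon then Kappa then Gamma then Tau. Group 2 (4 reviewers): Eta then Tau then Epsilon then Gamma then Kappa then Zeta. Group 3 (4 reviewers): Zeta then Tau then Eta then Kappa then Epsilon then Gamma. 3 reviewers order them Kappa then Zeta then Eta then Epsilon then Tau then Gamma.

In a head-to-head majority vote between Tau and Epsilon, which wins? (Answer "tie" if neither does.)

Tau

Ballots ranking Tau above Epsilon: 4 + 4 = 8.
Ballots ranking Epsilon above Tau: 12 − 8 = 4.
Tau wins the head-to-head 8–4.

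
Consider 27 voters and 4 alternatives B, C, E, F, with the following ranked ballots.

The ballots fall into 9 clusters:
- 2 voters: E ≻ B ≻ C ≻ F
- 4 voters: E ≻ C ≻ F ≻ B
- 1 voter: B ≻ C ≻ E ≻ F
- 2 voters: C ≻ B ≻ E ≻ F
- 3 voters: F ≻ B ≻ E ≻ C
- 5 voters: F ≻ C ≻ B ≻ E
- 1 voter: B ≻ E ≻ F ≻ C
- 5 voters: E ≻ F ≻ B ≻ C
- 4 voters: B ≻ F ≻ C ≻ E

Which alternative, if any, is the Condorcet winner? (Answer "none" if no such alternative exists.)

none

Pairwise majorities:
B–C: B 16–11.
B vs E: B, 16–11.
B vs F: F, 17–10.
C vs E: E, 15–12.
C vs F: F wins 18–9.
E–F: E 15–12.
No alternative is unbeaten: B loses to F; C loses to B; E loses to B; F loses to E. In particular B > E > F > B is a majority cycle — no Condorcet winner exists.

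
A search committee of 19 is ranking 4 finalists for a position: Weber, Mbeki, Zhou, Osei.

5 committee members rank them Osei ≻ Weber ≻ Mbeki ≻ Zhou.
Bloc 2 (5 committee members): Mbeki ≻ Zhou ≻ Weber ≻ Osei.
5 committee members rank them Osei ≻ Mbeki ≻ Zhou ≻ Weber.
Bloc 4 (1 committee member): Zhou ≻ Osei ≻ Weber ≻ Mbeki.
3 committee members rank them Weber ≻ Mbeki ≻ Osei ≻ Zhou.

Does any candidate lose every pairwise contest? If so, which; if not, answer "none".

Pairwise majorities:
Weber vs Mbeki: Mbeki, 10–9.
Weber vs Zhou: 5+3 = 8 for Weber, 11 for Zhou — Zhou by 11–8.
Weber vs Osei: Osei, 11–8.
Mbeki vs Zhou: Mbeki is ranked higher on 5+5+5+3 = 18 ballots, Zhou on 1. Mbeki wins 18–1.
Mbeki vs Osei: 8 to 11, Osei.
Zhou vs Osei: Osei wins 13–6.
Weber loses to every other candidate — it is the Condorcet loser.

Weber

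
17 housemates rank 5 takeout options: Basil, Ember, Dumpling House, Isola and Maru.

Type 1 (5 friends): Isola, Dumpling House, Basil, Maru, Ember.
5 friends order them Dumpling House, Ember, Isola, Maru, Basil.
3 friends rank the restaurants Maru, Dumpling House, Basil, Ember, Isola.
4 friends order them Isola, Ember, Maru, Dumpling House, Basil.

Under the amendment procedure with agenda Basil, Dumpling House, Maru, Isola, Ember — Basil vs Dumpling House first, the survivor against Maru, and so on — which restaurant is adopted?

Round 1: Basil vs Dumpling House — 0–17, Dumpling House advances.
Round 2: Dumpling House vs Maru — 10–7, Dumpling House advances.
Round 3: Dumpling House vs Isola — 8–9, Isola advances.
Round 4: Isola vs Ember — 9–8, Isola advances.
The agenda winner is Isola.

Isola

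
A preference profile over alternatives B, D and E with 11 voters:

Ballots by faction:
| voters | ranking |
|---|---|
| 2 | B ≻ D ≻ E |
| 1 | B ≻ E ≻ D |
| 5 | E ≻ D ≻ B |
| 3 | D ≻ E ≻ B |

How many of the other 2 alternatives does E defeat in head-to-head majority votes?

E against each rival (11 voters):
E–B: E 8–3.
E–D: E 6–5.
E beats B, D — 2 pairwise wins.

2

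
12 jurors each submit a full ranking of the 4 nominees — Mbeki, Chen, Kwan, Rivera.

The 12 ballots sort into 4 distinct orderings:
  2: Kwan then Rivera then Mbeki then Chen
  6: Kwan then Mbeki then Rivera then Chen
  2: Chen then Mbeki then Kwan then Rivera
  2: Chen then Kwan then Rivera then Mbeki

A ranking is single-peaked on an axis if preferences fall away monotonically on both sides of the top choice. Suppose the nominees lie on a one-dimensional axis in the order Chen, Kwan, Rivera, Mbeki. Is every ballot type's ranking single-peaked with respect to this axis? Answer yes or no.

no

Axis positions: Chen=1, Kwan=2, Rivera=3, Mbeki=4.
Ballot type 1 (peak Kwan at position 2): ranking walks positions 2-3-4-1, expanding outward from the peak — single-peaked.
Ballot type 2: ranking walks positions 2-4-3-1; Mbeki is ranked above Rivera even though Rivera lies between Mbeki and the peak Kwan on the axis — preferences dip and rise again. Not single-peaked.
Ballot type 3: ranking walks positions 1-4-2-3; Mbeki is ranked above Kwan even though Kwan lies between Mbeki and the peak Chen on the axis — preferences dip and rise again. Not single-peaked.
Ballot type 4 (peak Chen at position 1): ranking walks positions 1-2-3-4, expanding outward from the peak — single-peaked.
Ballot type 2 violates single-peakedness, so the profile is not single-peaked on this axis.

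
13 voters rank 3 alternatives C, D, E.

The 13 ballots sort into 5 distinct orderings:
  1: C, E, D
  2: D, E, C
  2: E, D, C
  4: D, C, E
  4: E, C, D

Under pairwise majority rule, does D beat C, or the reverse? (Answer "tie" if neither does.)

Ballots ranking D above C: 2 + 2 + 4 = 8.
Ballots ranking C above D: 13 − 8 = 5.
D wins the head-to-head 8–5.

D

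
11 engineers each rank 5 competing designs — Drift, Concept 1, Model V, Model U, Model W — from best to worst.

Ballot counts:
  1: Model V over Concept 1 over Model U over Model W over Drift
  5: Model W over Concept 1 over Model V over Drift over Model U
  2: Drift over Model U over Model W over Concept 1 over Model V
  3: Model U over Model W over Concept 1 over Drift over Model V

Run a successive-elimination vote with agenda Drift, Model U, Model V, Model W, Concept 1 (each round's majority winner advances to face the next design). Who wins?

Model W

Round 1: Drift vs Model U — 7–4, Drift advances.
Round 2: Drift vs Model V — 5–6, Model V advances.
Round 3: Model V vs Model W — 1–10, Model W advances.
Round 4: Model W vs Concept 1 — 10–1, Model W advances.
The agenda winner is Model W.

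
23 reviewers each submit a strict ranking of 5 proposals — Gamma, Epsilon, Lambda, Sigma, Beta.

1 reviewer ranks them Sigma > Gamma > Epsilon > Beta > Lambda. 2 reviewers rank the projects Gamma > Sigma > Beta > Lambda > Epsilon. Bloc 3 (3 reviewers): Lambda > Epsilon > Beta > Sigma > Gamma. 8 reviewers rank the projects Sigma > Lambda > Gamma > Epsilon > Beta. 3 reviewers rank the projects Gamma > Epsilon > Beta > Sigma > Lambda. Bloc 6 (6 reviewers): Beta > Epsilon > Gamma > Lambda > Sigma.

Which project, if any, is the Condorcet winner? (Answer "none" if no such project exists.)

none

Check each pair by majority over 23 ballots:
Gamma–Epsilon: Gamma 14–9.
Gamma vs Lambda: Gamma, 12–11.
Gamma vs Sigma: Sigma, 12–11.
Gamma–Beta: Gamma 14–9.
Epsilon vs Lambda: Lambda, 13–10.
Epsilon vs Sigma: Epsilon wins 12–11.
Epsilon vs Beta: Epsilon wins 15–8.
Lambda–Sigma: Sigma 14–9.
Lambda vs Beta: Beta, 12–11.
Sigma–Beta: Beta 12–11.
Every project loses at least once (Gamma loses to Sigma; Epsilon loses to Gamma; Lambda loses to Gamma; Sigma loses to Epsilon; Beta loses to Gamma). The majority relation contains the cycle Gamma → Epsilon → Sigma → Gamma, so there is no Condorcet winner.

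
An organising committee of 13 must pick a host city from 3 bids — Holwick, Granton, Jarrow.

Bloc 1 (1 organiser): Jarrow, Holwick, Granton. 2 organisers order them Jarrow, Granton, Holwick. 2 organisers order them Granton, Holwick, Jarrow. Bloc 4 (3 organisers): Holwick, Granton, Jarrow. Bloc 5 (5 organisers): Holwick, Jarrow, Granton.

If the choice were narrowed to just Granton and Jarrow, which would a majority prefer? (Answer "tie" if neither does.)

Jarrow

Ballots ranking Granton above Jarrow: 2 + 3 = 5.
Ballots ranking Jarrow above Granton: 13 − 5 = 8.
Jarrow wins the head-to-head 8–5.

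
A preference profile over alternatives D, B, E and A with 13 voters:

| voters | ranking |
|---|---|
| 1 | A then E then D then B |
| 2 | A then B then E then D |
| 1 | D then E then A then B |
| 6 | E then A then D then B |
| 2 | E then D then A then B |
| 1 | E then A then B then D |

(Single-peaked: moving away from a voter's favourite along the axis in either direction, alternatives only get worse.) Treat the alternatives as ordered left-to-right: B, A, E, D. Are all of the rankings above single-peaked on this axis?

Axis positions: B=1, A=2, E=3, D=4.
Group 1 (peak A at position 2): ranking walks positions 2-3-4-1, expanding outward from the peak — single-peaked.
Group 2 (peak A at position 2): ranking walks positions 2-1-3-4, expanding outward from the peak — single-peaked.
Group 3 (peak D at position 4): ranking walks positions 4-3-2-1, expanding outward from the peak — single-peaked.
Group 4 (peak E at position 3): ranking walks positions 3-2-4-1, expanding outward from the peak — single-peaked.
Group 5 (peak E at position 3): ranking walks positions 3-4-2-1, expanding outward from the peak — single-peaked.
Group 6 (peak E at position 3): ranking walks positions 3-2-1-4, expanding outward from the peak — single-peaked.
Every ranking is single-peaked on this axis.

yes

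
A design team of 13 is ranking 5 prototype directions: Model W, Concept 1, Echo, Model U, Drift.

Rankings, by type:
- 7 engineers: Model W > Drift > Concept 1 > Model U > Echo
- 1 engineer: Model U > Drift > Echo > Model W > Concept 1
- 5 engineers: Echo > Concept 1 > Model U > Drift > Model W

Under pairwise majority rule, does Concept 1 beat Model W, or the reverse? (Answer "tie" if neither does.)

Model W

Ballots ranking Concept 1 above Model W: 5.
Ballots ranking Model W above Concept 1: 13 − 5 = 8.
Model W wins the head-to-head 8–5.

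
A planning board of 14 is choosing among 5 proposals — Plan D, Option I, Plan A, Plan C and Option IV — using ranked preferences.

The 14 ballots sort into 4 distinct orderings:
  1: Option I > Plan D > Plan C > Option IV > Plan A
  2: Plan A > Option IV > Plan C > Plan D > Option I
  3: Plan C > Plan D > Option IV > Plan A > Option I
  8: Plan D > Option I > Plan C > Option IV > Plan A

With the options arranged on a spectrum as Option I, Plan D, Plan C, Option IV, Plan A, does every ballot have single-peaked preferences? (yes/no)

yes

Axis positions: Option I=1, Plan D=2, Plan C=3, Option IV=4, Plan A=5.
Type 1 (peak Option I at position 1): ranking walks positions 1-2-3-4-5, expanding outward from the peak — single-peaked.
Type 2 (peak Plan A at position 5): ranking walks positions 5-4-3-2-1, expanding outward from the peak — single-peaked.
Type 3 (peak Plan C at position 3): ranking walks positions 3-2-4-5-1, expanding outward from the peak — single-peaked.
Type 4 (peak Plan D at position 2): ranking walks positions 2-1-3-4-5, expanding outward from the peak — single-peaked.
Every ranking is single-peaked on this axis.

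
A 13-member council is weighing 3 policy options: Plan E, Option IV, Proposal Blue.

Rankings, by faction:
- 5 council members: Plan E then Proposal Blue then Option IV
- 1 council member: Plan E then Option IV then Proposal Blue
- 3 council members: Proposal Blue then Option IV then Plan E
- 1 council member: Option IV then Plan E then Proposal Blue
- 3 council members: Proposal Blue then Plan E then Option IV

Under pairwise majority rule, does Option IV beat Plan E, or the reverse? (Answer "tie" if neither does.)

Plan E

Ballots ranking Option IV above Plan E: 3 + 1 = 4.
Ballots ranking Plan E above Option IV: 13 − 4 = 9.
Plan E wins the head-to-head 9–4.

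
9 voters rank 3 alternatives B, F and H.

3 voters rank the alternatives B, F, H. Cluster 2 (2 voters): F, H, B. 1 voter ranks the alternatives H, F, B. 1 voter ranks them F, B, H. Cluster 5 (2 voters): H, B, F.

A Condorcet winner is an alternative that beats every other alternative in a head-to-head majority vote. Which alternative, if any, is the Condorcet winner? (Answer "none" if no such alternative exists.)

Check each pair by majority over 9 ballots:
B–F: B 5–4.
B vs H: H, 5–4.
F–H: F 6–3.
Every alternative loses at least once (B loses to H; F loses to B; H loses to F). The majority relation contains the cycle B > F > H > B, so there is no Condorcet winner.

none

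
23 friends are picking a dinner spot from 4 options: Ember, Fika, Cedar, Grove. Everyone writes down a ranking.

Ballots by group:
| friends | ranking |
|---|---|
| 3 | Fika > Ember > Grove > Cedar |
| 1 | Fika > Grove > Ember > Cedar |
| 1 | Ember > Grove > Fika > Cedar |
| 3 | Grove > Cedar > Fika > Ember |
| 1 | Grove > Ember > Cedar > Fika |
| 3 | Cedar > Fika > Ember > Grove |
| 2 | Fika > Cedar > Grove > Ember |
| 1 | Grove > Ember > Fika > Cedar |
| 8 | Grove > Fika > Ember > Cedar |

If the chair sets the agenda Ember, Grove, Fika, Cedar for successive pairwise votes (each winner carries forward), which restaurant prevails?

Grove

Round 1: Ember vs Grove — 7–16, Grove advances.
Round 2: Grove vs Fika — 14–9, Grove advances.
Round 3: Grove vs Cedar — 18–5, Grove advances.
Grove survives the agenda.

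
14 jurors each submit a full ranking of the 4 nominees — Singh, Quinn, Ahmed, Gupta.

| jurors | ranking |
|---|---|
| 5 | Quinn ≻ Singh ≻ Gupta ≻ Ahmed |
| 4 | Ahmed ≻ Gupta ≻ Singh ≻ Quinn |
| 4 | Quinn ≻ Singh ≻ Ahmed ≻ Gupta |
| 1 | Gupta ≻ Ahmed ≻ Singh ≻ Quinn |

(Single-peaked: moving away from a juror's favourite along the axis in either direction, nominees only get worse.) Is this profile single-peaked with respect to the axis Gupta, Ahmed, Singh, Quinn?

no

Axis positions: Gupta=1, Ahmed=2, Singh=3, Quinn=4.
Ballot type 1: ranking walks positions 4-3-1-2; Gupta is ranked above Ahmed even though Ahmed lies between Gupta and the peak Quinn on the axis — preferences dip and rise again. Not single-peaked.
Ballot type 2 (peak Ahmed at position 2): ranking walks positions 2-1-3-4, expanding outward from the peak — single-peaked.
Ballot type 3 (peak Quinn at position 4): ranking walks positions 4-3-2-1, expanding outward from the peak — single-peaked.
Ballot type 4 (peak Gupta at position 1): ranking walks positions 1-2-3-4, expanding outward from the peak — single-peaked.
Ballot type 1 violates single-peakedness, so the profile is not single-peaked on this axis.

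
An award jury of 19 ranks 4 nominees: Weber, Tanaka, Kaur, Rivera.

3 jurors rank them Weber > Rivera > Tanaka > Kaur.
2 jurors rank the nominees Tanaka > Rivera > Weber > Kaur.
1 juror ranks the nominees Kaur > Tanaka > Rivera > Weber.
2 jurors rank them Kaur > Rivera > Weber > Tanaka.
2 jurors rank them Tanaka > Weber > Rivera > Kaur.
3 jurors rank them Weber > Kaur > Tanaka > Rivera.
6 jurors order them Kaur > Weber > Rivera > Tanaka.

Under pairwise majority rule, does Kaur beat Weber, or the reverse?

Weber

Ballots ranking Kaur above Weber: 1 + 2 + 6 = 9.
Ballots ranking Weber above Kaur: 19 − 9 = 10.
Weber wins the head-to-head 10–9.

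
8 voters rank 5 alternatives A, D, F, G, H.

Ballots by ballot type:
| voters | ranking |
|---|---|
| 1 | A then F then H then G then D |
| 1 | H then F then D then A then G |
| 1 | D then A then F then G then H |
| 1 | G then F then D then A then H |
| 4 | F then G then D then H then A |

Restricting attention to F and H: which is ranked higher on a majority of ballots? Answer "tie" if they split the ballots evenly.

Ballots ranking F above H: 1 + 1 + 1 + 4 = 7.
Ballots ranking H above F: 8 − 7 = 1.
F wins the head-to-head 7–1.

F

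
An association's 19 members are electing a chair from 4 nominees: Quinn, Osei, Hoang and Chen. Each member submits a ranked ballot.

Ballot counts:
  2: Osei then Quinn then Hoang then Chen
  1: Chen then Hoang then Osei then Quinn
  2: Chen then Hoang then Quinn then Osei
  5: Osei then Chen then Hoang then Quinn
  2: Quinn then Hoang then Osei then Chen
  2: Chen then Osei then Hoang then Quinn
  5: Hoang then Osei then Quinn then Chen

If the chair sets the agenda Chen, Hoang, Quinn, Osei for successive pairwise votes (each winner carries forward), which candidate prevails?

Osei

Round 1: Chen vs Hoang — 10–9, Chen advances.
Round 2: Chen vs Quinn — 10–9, Chen advances.
Round 3: Chen vs Osei — 5–14, Osei advances.
The agenda winner is Osei.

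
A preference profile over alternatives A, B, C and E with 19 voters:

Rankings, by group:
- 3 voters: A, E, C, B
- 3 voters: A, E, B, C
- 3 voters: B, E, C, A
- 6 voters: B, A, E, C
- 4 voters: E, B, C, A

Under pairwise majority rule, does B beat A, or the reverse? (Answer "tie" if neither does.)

Ballots ranking B above A: 3 + 6 + 4 = 13.
Ballots ranking A above B: 19 − 13 = 6.
B wins the head-to-head 13–6.

B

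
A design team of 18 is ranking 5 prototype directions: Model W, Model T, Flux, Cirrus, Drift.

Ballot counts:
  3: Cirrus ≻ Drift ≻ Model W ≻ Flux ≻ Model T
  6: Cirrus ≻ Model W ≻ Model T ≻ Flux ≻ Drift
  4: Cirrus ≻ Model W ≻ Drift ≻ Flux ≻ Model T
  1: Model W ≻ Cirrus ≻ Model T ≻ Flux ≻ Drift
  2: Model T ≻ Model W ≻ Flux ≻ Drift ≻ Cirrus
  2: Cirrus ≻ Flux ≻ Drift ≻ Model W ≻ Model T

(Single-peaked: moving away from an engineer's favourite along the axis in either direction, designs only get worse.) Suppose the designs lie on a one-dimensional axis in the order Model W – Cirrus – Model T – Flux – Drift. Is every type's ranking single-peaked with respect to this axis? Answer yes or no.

no

Axis positions: Model W=1, Cirrus=2, Model T=3, Flux=4, Drift=5.
Type 1: ranking walks positions 2-5-1-4-3; Drift is ranked above Model T even though Model T lies between Drift and the peak Cirrus on the axis — preferences dip and rise again. Not single-peaked.
Type 2 (peak Cirrus at position 2): ranking walks positions 2-1-3-4-5, expanding outward from the peak — single-peaked.
Type 3: ranking walks positions 2-1-5-4-3; Drift is ranked above Model T even though Model T lies between Drift and the peak Cirrus on the axis — preferences dip and rise again. Not single-peaked.
Type 4 (peak Model W at position 1): ranking walks positions 1-2-3-4-5, expanding outward from the peak — single-peaked.
Type 5: ranking walks positions 3-1-4-5-2; Model W is ranked above Cirrus even though Cirrus lies between Model W and the peak Model T on the axis — preferences dip and rise again. Not single-peaked.
Type 6: ranking walks positions 2-4-5-1-3; Flux is ranked above Model T even though Model T lies between Flux and the peak Cirrus on the axis — preferences dip and rise again. Not single-peaked.
Type 1 violates single-peakedness, so the profile is not single-peaked on this axis.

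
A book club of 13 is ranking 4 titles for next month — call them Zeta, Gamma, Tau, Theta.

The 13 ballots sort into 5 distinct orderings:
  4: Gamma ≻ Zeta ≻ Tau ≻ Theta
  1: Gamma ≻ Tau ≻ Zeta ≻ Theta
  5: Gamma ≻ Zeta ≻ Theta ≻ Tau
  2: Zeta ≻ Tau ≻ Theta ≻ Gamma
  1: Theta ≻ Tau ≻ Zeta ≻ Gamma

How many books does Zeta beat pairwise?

2

Zeta against each rival (13 members):
Zeta vs Gamma: Zeta preferred on 2+1 = 3 ballots; Gamma wins 10–3.
Zeta vs Tau: Zeta is ranked higher on 4+5+2 = 11 ballots, Tau on 2. Zeta wins 11–2.
Zeta vs Theta: Zeta wins 12–1.
Zeta beats Tau, Theta; loses to Gamma — 2 pairwise wins.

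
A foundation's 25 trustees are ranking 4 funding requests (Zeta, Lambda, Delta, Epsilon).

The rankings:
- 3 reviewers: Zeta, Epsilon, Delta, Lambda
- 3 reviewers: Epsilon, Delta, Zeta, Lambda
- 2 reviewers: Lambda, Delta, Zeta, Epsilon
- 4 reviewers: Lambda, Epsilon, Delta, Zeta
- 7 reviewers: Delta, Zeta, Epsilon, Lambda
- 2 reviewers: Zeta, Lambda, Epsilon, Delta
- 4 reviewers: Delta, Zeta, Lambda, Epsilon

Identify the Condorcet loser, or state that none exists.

Head-to-head results (25 reviewers):
Zeta vs Lambda: Zeta, 19–6.
Zeta vs Delta: Zeta is ranked higher on 3+2 = 5 ballots, Delta on 20. Delta wins 20–5.
Zeta vs Epsilon: Zeta is ranked higher on 3+2+7+2+4 = 18 ballots, Epsilon on 7. Zeta wins 18–7.
Lambda vs Delta: Lambda is ranked higher on 2+4+2 = 8 ballots, Delta on 17. Delta wins 17–8.
Lambda vs Epsilon: Epsilon wins 13–12.
Delta vs Epsilon: Delta wins 13–12.
Lambda loses to every other project — it is the Condorcet loser.

Lambda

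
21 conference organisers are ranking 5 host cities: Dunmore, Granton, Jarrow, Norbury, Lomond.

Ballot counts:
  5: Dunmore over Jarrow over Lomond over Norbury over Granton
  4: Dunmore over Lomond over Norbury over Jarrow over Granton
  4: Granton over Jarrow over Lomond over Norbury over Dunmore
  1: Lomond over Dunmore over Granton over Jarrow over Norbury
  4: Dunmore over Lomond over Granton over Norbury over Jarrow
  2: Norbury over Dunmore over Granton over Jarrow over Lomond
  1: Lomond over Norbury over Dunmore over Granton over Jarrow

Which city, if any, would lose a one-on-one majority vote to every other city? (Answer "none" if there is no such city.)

Pairwise majorities:
Dunmore–Granton: Dunmore 17–4.
Dunmore vs Jarrow: 17 to 4, Dunmore.
Dunmore vs Norbury: Dunmore is ranked higher on 5+4+1+4 = 14 ballots, Norbury on 7. Dunmore wins 14–7.
Dunmore vs Lomond: Dunmore wins 15–6.
Granton vs Jarrow: 4+1+4+2+1 = 12 for Granton, 9 for Jarrow — Granton by 12–9.
Granton vs Norbury: Granton is ranked higher on 4+1+4 = 9 ballots, Norbury on 12. Norbury wins 12–9.
Granton vs Lomond: Lomond wins 15–6.
Jarrow vs Norbury: 10 to 11, Norbury.
Jarrow–Lomond: Jarrow 11–10.
Norbury vs Lomond: Lomond wins 19–2.
Each city has at least one pairwise win (Dunmore beats Granton; Granton beats Jarrow; Jarrow beats Lomond; Norbury beats Granton; Lomond beats Granton) — no Condorcet loser.

none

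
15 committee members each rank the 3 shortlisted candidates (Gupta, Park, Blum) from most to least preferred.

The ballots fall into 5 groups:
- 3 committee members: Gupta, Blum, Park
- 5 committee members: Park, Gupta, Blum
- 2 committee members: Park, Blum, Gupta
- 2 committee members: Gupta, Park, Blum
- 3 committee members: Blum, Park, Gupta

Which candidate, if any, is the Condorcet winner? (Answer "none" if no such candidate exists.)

Park

Pairwise majorities:
Gupta vs Park: Gupta preferred on 3+2 = 5 ballots; Park wins 10–5.
Gupta vs Blum: Gupta preferred on 3+5+2 = 10 ballots; Gupta wins 10–5.
Park vs Blum: Park wins 9–6.
Park defeats every rival head-to-head and is the Condorcet winner.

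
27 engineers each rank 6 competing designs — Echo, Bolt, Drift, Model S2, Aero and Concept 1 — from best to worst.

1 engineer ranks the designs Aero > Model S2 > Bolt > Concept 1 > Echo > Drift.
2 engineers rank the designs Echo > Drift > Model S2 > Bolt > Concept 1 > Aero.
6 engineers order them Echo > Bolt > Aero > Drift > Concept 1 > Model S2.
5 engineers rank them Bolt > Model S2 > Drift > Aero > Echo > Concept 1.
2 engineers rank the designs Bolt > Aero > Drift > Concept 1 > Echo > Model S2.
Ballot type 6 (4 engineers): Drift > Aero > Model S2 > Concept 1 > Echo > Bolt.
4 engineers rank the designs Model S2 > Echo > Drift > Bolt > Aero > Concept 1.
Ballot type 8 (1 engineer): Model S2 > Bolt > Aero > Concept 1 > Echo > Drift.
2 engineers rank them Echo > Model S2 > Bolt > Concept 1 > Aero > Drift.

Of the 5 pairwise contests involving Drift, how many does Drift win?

Drift against each rival (27 engineers):
Drift vs Echo: Echo, 16–11.
Drift–Bolt: Bolt 17–10.
Drift vs Model S2: Drift wins 14–13.
Drift vs Aero: Drift is ranked higher on 2+5+4+4 = 15 ballots, Aero on 12. Drift wins 15–12.
Drift vs Concept 1: Drift is ranked higher on 2+6+5+2+4+4 = 23 ballots, Concept 1 on 4. Drift wins 23–4.
Drift beats Model S2, Aero, Concept 1; loses to Echo, Bolt — 3 pairwise wins.

3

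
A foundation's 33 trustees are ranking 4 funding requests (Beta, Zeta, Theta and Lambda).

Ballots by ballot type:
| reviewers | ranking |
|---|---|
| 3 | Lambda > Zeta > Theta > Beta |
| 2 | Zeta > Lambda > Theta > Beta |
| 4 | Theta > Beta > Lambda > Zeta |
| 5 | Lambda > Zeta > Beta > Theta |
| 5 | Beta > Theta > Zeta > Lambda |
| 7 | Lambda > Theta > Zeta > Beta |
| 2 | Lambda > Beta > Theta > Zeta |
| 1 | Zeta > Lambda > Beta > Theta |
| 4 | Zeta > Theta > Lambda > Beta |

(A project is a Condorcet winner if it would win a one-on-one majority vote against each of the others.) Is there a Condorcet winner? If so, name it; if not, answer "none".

Lambda

Check each pair by majority over 33 ballots:
Beta vs Zeta: 4+5+2 = 11 for Beta, 22 for Zeta — Zeta by 22–11.
Beta vs Theta: 5+5+2+1 = 13 for Beta, 20 for Theta — Theta by 20–13.
Beta vs Lambda: Beta is ranked higher on 4+5 = 9 ballots, Lambda on 24. Lambda wins 24–9.
Zeta vs Theta: Zeta is ranked higher on 3+2+5+1+4 = 15 ballots, Theta on 18. Theta wins 18–15.
Zeta vs Lambda: Zeta is ranked higher on 2+5+1+4 = 12 ballots, Lambda on 21. Lambda wins 21–12.
Theta vs Lambda: 4+5+4 = 13 for Theta, 20 for Lambda — Lambda by 20–13.
Lambda beats each of Beta, Zeta, Theta — Lambda is the Condorcet winner.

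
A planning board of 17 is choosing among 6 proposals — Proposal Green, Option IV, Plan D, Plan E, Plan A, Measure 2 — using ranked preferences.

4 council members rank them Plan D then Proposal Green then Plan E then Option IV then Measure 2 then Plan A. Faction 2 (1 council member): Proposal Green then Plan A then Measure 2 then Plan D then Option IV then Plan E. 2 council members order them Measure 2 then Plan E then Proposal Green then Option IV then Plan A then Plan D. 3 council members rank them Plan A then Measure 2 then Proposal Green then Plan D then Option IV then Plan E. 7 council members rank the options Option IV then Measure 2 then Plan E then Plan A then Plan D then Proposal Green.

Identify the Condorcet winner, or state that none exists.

Pairwise majorities:
Proposal Green vs Option IV: Proposal Green preferred on 4+1+2+3 = 10 ballots; Proposal Green wins 10–7.
Proposal Green vs Plan D: 1+2+3 = 6 for Proposal Green, 11 for Plan D — Plan D by 11–6.
Proposal Green vs Plan E: Proposal Green preferred on 4+1+3 = 8 ballots; Plan E wins 9–8.
Proposal Green vs Plan A: 7 to 10, Plan A.
Proposal Green vs Measure 2: Proposal Green is ranked higher on 4+1 = 5 ballots, Measure 2 on 12. Measure 2 wins 12–5.
Option IV vs Plan D: 2+7 = 9 for Option IV, 8 for Plan D — Option IV by 9–8.
Option IV vs Plan E: Option IV is ranked higher on 1+3+7 = 11 ballots, Plan E on 6. Option IV wins 11–6.
Option IV vs Plan A: 13 to 4, Option IV.
Option IV vs Measure 2: 4+7 = 11 for Option IV, 6 for Measure 2 — Option IV by 11–6.
Plan D vs Plan E: 8 to 9, Plan E.
Plan D vs Plan A: Plan D is ranked higher on 4 ballots, Plan A on 13. Plan A wins 13–4.
Plan D vs Measure 2: 4 to 13, Measure 2.
Plan E vs Plan A: Plan E is ranked higher on 4+2+7 = 13 ballots, Plan A on 4. Plan E wins 13–4.
Plan E vs Measure 2: Plan E is ranked higher on 4 ballots, Measure 2 on 13. Measure 2 wins 13–4.
Plan A vs Measure 2: 1+3 = 4 for Plan A, 13 for Measure 2 — Measure 2 by 13–4.
Each option drops at least one matchup (Proposal Green loses to Plan D; Option IV loses to Proposal Green; Plan D loses to Option IV; Plan E loses to Option IV; Plan A loses to Option IV; Measure 2 loses to Option IV); the cycle Proposal Green > Option IV > Plan D > Proposal Green rules out a Condorcet winner.

none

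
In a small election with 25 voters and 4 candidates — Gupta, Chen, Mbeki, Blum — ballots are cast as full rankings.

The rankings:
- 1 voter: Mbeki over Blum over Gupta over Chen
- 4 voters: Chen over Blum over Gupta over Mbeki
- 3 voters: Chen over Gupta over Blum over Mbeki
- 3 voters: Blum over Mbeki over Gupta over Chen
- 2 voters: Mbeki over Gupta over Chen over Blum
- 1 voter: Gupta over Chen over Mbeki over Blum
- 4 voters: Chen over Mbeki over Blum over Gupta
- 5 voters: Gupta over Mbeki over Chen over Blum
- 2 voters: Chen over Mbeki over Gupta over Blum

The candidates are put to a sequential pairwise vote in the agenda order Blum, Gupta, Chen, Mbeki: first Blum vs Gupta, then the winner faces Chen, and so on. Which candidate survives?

Round 1: Blum vs Gupta — 12–13, Gupta advances.
Round 2: Gupta vs Chen — 12–13, Chen advances.
Round 3: Chen vs Mbeki — 14–11, Chen advances.
The agenda winner is Chen.

Chen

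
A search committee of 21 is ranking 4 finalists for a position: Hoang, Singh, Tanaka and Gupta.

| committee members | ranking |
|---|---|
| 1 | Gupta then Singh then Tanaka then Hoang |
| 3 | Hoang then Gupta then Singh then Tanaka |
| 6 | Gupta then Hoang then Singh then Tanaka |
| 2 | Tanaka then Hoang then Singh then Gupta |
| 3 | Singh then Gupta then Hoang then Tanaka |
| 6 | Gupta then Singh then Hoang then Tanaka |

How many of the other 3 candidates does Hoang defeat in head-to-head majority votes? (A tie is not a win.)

Hoang against each rival (21 committee members):
Hoang vs Singh: Hoang wins 11–10.
Hoang vs Tanaka: 18 to 3, Hoang.
Hoang vs Gupta: Gupta wins 16–5.
Hoang beats Singh, Tanaka; loses to Gupta — 2 pairwise wins.

2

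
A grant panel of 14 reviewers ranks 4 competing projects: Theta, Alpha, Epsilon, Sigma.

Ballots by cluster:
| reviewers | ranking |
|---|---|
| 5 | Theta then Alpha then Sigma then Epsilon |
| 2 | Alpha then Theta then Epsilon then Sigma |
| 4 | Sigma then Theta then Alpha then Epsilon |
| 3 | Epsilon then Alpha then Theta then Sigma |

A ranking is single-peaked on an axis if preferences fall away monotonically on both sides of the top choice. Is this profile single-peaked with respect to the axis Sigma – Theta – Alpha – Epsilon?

yes

Axis positions: Sigma=1, Theta=2, Alpha=3, Epsilon=4.
Cluster 1 (peak Theta at position 2): ranking walks positions 2-3-1-4, expanding outward from the peak — single-peaked.
Cluster 2 (peak Alpha at position 3): ranking walks positions 3-2-4-1, expanding outward from the peak — single-peaked.
Cluster 3 (peak Sigma at position 1): ranking walks positions 1-2-3-4, expanding outward from the peak — single-peaked.
Cluster 4 (peak Epsilon at position 4): ranking walks positions 4-3-2-1, expanding outward from the peak — single-peaked.
Every ranking is single-peaked on this axis.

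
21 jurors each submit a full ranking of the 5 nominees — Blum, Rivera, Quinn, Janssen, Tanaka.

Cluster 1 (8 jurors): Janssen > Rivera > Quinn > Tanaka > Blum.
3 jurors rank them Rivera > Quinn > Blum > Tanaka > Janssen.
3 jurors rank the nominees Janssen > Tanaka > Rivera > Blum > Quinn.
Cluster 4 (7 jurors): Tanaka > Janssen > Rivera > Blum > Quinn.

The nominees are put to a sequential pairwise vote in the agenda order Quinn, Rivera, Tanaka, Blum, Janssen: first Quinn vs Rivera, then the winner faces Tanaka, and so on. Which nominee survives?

Janssen

Round 1: Quinn vs Rivera — 0–21, Rivera advances.
Round 2: Rivera vs Tanaka — 11–10, Rivera advances.
Round 3: Rivera vs Blum — 21–0, Rivera advances.
Round 4: Rivera vs Janssen — 3–18, Janssen advances.
The agenda winner is Janssen.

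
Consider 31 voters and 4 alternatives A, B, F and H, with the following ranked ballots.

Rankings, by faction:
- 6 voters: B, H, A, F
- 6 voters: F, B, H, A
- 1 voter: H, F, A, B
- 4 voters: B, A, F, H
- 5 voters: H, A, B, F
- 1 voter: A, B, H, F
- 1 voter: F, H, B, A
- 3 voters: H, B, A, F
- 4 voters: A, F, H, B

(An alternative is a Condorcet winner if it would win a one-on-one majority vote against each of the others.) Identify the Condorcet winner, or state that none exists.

Check each pair by majority over 31 ballots:
A vs B: A preferred on 1+5+1+4 = 11 ballots; B wins 20–11.
A vs F: A preferred on 6+4+5+1+3+4 = 23 ballots; A wins 23–8.
A vs H: 9 to 22, H.
B vs F: B preferred on 6+4+5+1+3 = 19 ballots; B wins 19–12.
B vs H: 17 to 14, B.
F vs H: 15 to 16, H.
B wins every pairwise contest, so B is the Condorcet winner.

B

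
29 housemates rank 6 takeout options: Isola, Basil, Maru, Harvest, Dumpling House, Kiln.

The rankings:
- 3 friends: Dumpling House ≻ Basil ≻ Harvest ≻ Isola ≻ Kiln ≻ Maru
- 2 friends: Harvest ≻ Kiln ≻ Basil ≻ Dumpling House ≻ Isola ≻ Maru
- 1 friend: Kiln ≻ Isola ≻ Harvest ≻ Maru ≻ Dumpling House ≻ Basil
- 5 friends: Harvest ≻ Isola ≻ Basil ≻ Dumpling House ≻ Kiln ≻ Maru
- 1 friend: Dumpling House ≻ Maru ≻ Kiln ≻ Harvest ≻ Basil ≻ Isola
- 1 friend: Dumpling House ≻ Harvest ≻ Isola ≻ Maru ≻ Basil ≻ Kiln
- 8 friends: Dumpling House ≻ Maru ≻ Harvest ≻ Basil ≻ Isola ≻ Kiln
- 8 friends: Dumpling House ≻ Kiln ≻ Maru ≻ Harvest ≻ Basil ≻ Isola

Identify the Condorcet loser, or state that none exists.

none

Head-to-head results (29 friends):
Isola vs Basil: Basil wins 22–7.
Isola vs Maru: Maru, 17–12.
Isola vs Harvest: Harvest, 28–1.
Isola vs Dumpling House: Isola preferred on 1+5 = 6 ballots; Dumpling House wins 23–6.
Isola vs Kiln: Isola preferred on 3+5+1+8 = 17 ballots; Isola wins 17–12.
Basil–Maru: Maru 19–10.
Basil vs Harvest: Basil is ranked higher on 3 ballots, Harvest on 26. Harvest wins 26–3.
Basil vs Dumpling House: Basil is ranked higher on 2+5 = 7 ballots, Dumpling House on 22. Dumpling House wins 22–7.
Basil vs Kiln: Basil, 17–12.
Maru–Harvest: Maru 17–12.
Maru vs Dumpling House: 1 for Maru, 28 for Dumpling House — Dumpling House by 28–1.
Maru–Kiln: Kiln 19–10.
Harvest vs Dumpling House: Harvest preferred on 2+1+5 = 8 ballots; Dumpling House wins 21–8.
Harvest vs Kiln: Harvest, 19–10.
Dumpling House–Kiln: Dumpling House 26–3.
No restaurant is winless: Isola beats Kiln; Basil beats Isola; Maru beats Isola; Harvest beats Isola; Dumpling House beats Isola; Kiln beats Maru. There is no Condorcet loser.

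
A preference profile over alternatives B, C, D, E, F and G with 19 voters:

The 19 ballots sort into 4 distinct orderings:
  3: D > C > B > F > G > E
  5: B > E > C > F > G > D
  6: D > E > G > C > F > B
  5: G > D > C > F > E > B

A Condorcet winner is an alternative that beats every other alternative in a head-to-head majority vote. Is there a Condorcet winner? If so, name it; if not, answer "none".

Head-to-head results (19 voters):
B vs C: C wins 14–5.
B vs D: 5 to 14, D.
B vs E: E, 11–8.
B vs F: F, 11–8.
B vs G: 3+5 = 8 for B, 11 for G — G by 11–8.
C–D: D 14–5.
C vs E: 8 to 11, E.
C vs F: C preferred on 3+5+6+5 = 19 ballots; C wins 19–0.
C–G: G 11–8.
D vs E: D, 14–5.
D–F: D 14–5.
D vs G: 3+6 = 9 for D, 10 for G — G by 10–9.
E vs F: E preferred on 5+6 = 11 ballots; E wins 11–8.
E vs G: E wins 11–8.
F vs G: 3+5 = 8 for F, 11 for G — G by 11–8.
Every alternative loses at least once (B loses to C; C loses to D; D loses to G; E loses to D; F loses to C; G loses to E). The majority relation contains the cycle D > E > G > D, so there is no Condorcet winner.

none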